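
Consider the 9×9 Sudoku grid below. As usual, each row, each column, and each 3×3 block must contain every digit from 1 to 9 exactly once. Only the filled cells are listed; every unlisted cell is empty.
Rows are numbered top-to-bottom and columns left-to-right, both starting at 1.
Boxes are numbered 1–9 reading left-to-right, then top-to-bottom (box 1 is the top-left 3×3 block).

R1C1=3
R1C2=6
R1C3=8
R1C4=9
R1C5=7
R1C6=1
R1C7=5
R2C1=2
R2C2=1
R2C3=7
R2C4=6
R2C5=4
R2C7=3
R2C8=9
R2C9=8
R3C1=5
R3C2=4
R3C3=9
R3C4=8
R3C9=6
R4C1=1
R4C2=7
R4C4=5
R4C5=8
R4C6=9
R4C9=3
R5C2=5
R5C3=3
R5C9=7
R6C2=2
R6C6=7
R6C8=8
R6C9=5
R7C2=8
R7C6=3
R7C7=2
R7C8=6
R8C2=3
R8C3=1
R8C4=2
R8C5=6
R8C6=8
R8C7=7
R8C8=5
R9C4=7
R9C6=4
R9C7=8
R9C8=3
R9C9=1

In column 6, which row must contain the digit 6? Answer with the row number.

Consider where 6 can go in column 6.
R2C6 is out (row 2 already has a 6).
R3C6 is out (row 3 already has a 6).
So the only cell in column 6 that can hold 6 is R5C6.
That is row 5.

5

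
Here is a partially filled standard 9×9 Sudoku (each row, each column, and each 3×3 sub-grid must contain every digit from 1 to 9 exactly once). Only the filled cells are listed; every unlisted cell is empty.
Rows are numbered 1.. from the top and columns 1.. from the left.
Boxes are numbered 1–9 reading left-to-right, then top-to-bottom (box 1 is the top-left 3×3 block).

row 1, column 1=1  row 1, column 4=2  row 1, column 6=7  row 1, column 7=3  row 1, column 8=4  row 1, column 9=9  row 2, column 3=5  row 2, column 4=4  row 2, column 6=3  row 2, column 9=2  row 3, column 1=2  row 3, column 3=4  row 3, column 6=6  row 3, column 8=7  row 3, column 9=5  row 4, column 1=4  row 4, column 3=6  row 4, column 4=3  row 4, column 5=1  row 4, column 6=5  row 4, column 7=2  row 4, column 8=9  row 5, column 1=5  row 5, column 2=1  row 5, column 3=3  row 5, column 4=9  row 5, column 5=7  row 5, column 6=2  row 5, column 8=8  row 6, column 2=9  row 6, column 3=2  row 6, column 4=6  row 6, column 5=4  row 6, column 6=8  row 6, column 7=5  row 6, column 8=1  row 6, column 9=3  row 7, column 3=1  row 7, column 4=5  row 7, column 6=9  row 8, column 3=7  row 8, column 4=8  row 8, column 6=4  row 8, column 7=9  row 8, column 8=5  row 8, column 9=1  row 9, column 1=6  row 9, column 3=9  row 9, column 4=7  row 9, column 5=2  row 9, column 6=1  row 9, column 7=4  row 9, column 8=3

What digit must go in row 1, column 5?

5

Cell row 1, column 5 itself could take any of {5, 8} by direct elimination.
Consider where 5 can go in column 5.
row 2, column 5 is out (row 2 already has a 5).
row 3, column 5 is out (row 3 already has a 5).
row 7, column 5 is out (row 7 already has a 5).
row 8, column 5 is out (row 8 already has a 5).
So the only cell in column 5 that can hold 5 is row 1, column 5.
Therefore row 1, column 5 = 5.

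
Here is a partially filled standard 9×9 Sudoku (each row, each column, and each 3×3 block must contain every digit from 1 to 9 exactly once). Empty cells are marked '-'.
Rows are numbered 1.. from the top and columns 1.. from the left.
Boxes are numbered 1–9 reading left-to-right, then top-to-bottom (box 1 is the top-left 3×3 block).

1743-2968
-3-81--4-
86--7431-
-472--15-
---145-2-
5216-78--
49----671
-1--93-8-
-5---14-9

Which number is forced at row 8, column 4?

Cell row 8, column 4 itself could take any of {4, 5, 7} by direct elimination.
Consider where 4 can go in column 4.
row 3, column 4 is out (row 3 already has a 4).
row 7, column 4 is out (row 7 already has a 4).
row 9, column 4 is out (row 9 already has a 4).
So the only cell in column 4 that can hold 4 is row 8, column 4.
Therefore row 8, column 4 = 4.

4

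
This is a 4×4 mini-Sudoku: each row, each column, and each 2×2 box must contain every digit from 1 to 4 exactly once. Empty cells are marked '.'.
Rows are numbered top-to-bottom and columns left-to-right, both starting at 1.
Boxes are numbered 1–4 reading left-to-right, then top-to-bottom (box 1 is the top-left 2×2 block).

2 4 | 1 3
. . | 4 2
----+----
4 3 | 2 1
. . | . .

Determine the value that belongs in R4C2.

Cell R4C2 itself could take any of {1, 2} by direct elimination.
Consider where 2 can go in column 2.
R2C2 is out (row 2 already has a 2).
So the only cell in column 2 that can hold 2 is R4C2.
Therefore R4C2 = 2.

2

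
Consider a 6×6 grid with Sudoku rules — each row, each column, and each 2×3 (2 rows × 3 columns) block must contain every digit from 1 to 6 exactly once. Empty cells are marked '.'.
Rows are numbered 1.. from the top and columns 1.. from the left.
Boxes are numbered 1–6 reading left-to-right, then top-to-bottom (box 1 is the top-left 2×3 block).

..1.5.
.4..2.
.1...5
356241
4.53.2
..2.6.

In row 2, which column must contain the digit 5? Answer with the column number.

Consider where 5 can go in row 2.
row 2, column 3 is out (column 3 already has a 5).
row 2, column 4 is out (box 2 already has a 5).
row 2, column 6 is out (column 6 already has a 5).
So the only cell in row 2 that can hold 5 is row 2, column 1.
That is column 1.

1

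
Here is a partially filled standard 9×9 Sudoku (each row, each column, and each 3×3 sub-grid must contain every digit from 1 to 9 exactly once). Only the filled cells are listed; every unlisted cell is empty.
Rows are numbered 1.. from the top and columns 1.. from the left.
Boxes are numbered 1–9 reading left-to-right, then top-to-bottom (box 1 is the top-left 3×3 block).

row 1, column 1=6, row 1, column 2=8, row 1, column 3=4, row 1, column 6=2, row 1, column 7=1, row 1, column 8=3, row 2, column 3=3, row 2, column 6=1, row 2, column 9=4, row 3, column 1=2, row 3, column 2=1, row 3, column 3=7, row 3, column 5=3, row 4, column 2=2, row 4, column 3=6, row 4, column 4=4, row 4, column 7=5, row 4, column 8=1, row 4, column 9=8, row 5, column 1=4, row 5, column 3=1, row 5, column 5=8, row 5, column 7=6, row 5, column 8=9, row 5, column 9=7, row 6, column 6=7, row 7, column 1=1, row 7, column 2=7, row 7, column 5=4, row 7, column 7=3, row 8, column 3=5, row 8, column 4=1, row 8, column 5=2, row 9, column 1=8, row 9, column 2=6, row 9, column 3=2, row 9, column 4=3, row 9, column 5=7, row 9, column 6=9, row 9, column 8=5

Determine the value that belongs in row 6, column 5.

Cell row 6, column 5 itself could take any of {1, 5, 6, 9} by direct elimination.
Consider where 1 can go in box 5.
row 4, column 5 is out (row 4 already has a 1).
row 4, column 6 is out (row 4 already has a 1).
row 5, column 4 is out (row 5 already has a 1).
row 5, column 6 is out (row 5 already has a 1).
row 6, column 4 is out (column 4 already has a 1).
So the only cell in box 5 that can hold 1 is row 6, column 5.
Therefore row 6, column 5 = 1.

1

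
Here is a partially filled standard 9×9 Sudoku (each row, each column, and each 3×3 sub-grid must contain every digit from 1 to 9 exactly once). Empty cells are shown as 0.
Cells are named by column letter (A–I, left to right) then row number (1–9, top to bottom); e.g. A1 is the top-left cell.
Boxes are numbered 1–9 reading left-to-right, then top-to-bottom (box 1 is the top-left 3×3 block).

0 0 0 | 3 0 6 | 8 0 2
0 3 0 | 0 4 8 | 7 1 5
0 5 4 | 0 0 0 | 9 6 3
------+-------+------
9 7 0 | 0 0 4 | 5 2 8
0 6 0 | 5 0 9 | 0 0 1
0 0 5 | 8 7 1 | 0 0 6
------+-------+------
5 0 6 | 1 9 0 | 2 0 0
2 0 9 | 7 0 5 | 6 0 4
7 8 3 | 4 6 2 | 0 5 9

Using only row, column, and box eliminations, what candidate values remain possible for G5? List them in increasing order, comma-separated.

3,4

Row 5 already contains {1, 5, 6, 9}.
Column G already contains {2, 5, 6, 7, 8, 9}.
Its 3×3 block (box 6) already contains {1, 2, 5, 6, 8}.
Removing those from 1–9 leaves {3, 4} as the candidates for G5.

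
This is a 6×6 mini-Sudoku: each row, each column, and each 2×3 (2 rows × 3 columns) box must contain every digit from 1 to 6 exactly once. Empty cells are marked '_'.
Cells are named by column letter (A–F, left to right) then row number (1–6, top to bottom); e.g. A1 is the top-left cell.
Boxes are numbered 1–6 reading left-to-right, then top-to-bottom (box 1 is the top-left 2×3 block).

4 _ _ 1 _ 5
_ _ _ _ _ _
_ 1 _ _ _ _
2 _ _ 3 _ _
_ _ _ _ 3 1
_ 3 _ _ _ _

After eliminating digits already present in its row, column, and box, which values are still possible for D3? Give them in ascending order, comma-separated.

2,4,5,6

Row 3 already contains {1}.
Column D already contains {1, 3}.
Its 2×3 block (box 4) already contains {3}.
Removing those from 1–6 leaves {2, 4, 5, 6} as the candidates for D3.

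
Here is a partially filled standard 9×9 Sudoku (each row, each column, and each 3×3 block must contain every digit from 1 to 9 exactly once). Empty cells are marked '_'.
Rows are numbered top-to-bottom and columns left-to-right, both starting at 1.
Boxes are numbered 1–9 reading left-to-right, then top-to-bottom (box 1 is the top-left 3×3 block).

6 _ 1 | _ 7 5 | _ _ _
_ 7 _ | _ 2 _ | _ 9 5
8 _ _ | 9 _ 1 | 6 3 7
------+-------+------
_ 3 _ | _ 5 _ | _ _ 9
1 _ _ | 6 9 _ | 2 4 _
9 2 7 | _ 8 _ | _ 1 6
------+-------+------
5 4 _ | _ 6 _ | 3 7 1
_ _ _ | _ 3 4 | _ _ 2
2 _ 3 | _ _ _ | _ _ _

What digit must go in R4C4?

1

Cell R4C4 itself could take any of {1, 2, 4, 7} by direct elimination.
Consider where 1 can go in row 4.
R4C1 is out (column 1 already has a 1).
R4C3 is out (column 3 already has a 1).
R4C6 is out (column 6 already has a 1).
R4C7 is out (box 6 already has a 1).
R4C8 is out (column 8 already has a 1).
So the only cell in row 4 that can hold 1 is R4C4.
Therefore R4C4 = 1.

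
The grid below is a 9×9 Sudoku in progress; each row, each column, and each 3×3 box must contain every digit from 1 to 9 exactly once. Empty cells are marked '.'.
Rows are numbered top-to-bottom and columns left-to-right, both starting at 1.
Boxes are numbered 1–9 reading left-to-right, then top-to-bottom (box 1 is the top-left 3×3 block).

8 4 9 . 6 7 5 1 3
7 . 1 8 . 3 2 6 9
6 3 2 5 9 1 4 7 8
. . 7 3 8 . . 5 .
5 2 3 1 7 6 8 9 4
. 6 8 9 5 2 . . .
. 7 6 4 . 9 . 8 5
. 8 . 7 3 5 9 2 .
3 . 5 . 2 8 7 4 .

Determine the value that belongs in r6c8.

Row 6 already contains {2, 5, 6, 8, 9}.
Column 8 already contains {1, 2, 4, 5, 6, 7, 8, 9}.
Its 3×3 block (box 6) already contains {4, 5, 8, 9}.
The only value from 1–9 not eliminated is 3, so r6c8 = 3.

3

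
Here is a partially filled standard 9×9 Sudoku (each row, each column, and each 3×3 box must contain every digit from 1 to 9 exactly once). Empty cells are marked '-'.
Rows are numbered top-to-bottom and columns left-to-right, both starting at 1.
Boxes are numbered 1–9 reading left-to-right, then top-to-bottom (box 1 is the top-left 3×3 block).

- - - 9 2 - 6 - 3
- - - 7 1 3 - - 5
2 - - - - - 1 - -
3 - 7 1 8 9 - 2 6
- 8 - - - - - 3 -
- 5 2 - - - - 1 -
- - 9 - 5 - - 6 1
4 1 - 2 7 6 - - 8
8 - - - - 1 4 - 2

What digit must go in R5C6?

Cell R5C6 itself could take any of {2, 4, 5, 7} by direct elimination.
Consider where 2 can go in column 6.
R1C6 is out (row 1 already has a 2).
R3C6 is out (row 3 already has a 2).
R6C6 is out (row 6 already has a 2).
R7C6 is out (box 8 already has a 2).
So the only cell in column 6 that can hold 2 is R5C6.
Therefore R5C6 = 2.

2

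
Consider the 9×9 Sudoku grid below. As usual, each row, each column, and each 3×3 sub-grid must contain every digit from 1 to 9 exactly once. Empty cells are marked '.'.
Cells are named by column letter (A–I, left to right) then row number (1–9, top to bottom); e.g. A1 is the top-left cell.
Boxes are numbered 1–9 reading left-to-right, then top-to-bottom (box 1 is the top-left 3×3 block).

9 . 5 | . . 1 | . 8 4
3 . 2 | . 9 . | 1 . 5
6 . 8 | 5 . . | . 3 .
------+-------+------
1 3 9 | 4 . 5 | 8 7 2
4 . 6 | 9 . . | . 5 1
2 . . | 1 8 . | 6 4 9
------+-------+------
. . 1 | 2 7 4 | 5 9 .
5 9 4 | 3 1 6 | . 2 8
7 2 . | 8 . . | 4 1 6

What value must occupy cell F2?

8

Cell F2 itself could take any of {7, 8} by direct elimination.
Consider where 8 can go in column F.
F3 is out (row 3 already has a 8).
F5 is out (box 5 already has a 8).
F6 is out (row 6 already has a 8).
F9 is out (row 9 already has a 8).
So the only cell in column F that can hold 8 is F2.
Therefore F2 = 8.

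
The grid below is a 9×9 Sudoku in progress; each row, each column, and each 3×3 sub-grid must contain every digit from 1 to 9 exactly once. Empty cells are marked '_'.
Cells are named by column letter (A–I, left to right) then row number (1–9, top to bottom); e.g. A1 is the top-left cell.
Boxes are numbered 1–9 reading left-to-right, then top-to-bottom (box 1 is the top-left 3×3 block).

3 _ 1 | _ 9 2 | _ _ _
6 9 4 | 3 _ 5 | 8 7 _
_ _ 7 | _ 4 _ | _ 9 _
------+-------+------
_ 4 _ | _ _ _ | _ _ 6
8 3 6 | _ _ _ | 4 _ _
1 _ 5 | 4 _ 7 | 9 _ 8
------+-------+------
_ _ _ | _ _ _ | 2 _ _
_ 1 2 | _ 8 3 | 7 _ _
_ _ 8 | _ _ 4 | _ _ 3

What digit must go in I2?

2

Cell I2 itself could take any of {1, 2} by direct elimination.
Consider where 2 can go in row 2.
E2 is out (box 2 already has a 2).
So the only cell in row 2 that can hold 2 is I2.
Therefore I2 = 2.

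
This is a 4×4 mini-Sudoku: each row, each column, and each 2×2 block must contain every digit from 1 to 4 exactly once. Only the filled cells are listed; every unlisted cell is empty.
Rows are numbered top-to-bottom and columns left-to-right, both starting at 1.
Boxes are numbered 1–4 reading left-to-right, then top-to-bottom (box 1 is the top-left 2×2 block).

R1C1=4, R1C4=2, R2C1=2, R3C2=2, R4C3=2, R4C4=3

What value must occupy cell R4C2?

Cell R4C2 itself could take any of {1, 4} by direct elimination.
Consider where 4 can go in box 3.
R3C1 is out (column 1 already has a 4).
R4C1 is out (column 1 already has a 4).
So the only cell in box 3 that can hold 4 is R4C2.
Therefore R4C2 = 4.

4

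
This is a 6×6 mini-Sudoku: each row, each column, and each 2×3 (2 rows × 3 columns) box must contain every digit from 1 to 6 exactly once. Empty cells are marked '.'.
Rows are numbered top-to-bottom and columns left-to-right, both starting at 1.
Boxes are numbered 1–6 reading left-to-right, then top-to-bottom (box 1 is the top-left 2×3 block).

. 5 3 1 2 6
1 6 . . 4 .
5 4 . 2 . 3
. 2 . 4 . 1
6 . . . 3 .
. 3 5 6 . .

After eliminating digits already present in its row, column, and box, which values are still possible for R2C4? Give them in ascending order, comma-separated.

3,5

Row 2 already contains {1, 4, 6}.
Column 4 already contains {1, 2, 4, 6}.
Its 2×3 block (box 2) already contains {1, 2, 4, 6}.
Removing those from 1–6 leaves {3, 5} as the candidates for R2C4.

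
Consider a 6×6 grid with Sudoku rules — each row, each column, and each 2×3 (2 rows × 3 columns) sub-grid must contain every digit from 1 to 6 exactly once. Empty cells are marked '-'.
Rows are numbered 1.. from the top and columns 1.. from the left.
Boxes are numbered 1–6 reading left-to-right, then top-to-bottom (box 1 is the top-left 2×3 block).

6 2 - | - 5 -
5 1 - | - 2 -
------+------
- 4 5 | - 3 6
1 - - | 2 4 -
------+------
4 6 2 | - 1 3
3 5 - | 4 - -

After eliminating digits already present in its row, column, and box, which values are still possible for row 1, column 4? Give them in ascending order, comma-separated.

Row 1 already contains {2, 5, 6}.
Column 4 already contains {2, 4}.
Its 2×3 block (box 2) already contains {2, 5}.
Removing those from 1–6 leaves {1, 3} as the candidates for row 1, column 4.

1,3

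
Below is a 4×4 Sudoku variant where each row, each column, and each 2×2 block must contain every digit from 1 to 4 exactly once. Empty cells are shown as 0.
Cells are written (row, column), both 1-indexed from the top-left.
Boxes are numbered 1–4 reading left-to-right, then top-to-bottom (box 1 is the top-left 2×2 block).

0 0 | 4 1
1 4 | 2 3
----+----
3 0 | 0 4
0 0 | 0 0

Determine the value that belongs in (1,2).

Cell (1,2) itself could take any of {2, 3} by direct elimination.
Consider where 3 can go in row 1.
(1,1) is out (column 1 already has a 3).
So the only cell in row 1 that can hold 3 is (1,2).
Therefore (1,2) = 3.

3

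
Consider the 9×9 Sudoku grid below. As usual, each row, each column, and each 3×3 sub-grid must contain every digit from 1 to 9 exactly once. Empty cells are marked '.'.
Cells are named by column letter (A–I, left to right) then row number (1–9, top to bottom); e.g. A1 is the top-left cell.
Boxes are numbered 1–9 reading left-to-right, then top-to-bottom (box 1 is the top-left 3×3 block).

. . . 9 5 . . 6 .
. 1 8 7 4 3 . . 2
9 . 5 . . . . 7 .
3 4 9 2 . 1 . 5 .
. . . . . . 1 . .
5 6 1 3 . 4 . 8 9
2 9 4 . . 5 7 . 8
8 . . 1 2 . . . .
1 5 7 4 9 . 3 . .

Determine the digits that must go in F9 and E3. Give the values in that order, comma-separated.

For F9:
  Consider where 8 can go in box 8.
  D7 is out (row 7 already has a 8).
  E7 is out (row 7 already has a 8).
  F8 is out (row 8 already has a 8).
  So the only cell in box 8 that can hold 8 is F9.
  So F9 = 8.
For E3:
  Consider where 1 can go in column E.
  E4 is out (row 4 already has a 1).
  E5 is out (row 5 already has a 1).
  E6 is out (row 6 already has a 1).
  E7 is out (box 8 already has a 1).
  So the only cell in column E that can hold 1 is E3.
  So E3 = 1.

8,1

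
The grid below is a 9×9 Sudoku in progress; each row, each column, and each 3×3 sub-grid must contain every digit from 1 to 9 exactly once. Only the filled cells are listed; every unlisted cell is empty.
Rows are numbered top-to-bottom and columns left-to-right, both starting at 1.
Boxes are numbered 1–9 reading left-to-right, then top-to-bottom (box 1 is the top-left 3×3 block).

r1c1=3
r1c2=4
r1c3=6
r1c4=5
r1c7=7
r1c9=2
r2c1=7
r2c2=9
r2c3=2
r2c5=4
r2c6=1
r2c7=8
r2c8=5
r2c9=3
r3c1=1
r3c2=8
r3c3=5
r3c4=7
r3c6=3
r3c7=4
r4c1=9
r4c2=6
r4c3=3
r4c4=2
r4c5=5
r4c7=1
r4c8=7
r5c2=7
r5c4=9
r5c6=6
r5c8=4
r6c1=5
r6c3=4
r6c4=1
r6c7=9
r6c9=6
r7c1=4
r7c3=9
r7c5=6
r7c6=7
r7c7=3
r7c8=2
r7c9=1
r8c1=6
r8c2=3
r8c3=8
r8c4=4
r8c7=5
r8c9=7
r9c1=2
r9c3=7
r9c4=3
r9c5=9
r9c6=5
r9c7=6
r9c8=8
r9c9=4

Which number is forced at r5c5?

3

Cell r5c5 itself could take any of {3, 8} by direct elimination.
Consider where 3 can go in row 5.
r5c1 is out (column 1 already has a 3).
r5c3 is out (column 3 already has a 3).
r5c7 is out (column 7 already has a 3).
r5c9 is out (column 9 already has a 3).
So the only cell in row 5 that can hold 3 is r5c5.
Therefore r5c5 = 3.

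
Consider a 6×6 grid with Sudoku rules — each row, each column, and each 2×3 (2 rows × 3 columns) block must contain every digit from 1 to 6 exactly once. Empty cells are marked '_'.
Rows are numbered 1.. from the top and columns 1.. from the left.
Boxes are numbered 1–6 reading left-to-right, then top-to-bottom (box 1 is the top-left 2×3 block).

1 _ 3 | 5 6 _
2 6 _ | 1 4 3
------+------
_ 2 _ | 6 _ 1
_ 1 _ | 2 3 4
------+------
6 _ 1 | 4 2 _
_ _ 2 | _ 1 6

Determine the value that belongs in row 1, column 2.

4

Row 1 already contains {1, 3, 5, 6}.
Column 2 already contains {1, 2, 6}.
Its 2×3 block (box 1) already contains {1, 2, 3, 6}.
The only value from 1–6 not eliminated is 4, so row 1, column 2 = 4.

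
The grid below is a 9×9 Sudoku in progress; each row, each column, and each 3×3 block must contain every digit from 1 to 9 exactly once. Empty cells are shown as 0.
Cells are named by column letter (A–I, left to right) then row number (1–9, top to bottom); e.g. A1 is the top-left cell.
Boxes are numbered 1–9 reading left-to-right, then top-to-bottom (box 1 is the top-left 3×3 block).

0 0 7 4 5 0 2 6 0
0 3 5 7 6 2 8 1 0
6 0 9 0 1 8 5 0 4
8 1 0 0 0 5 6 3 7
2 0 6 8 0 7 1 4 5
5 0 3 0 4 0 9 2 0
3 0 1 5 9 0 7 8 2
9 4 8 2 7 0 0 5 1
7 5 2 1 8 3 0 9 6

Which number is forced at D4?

9

Row 4 already contains {1, 3, 5, 6, 7, 8}.
Column D already contains {1, 2, 4, 5, 7, 8}.
Its 3×3 block (box 5) already contains {4, 5, 7, 8}.
The only value from 1–9 not eliminated is 9, so D4 = 9.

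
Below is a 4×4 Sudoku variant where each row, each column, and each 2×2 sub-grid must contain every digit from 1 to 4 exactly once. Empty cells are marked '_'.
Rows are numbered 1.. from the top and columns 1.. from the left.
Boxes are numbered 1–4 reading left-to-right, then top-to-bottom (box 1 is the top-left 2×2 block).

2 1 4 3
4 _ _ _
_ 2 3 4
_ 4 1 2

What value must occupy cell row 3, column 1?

1

Row 3 already contains {2, 3, 4}.
Column 1 already contains {2, 4}.
Its 2×2 block (box 3) already contains {2, 4}.
The only value from 1–4 not eliminated is 1, so row 3, column 1 = 1.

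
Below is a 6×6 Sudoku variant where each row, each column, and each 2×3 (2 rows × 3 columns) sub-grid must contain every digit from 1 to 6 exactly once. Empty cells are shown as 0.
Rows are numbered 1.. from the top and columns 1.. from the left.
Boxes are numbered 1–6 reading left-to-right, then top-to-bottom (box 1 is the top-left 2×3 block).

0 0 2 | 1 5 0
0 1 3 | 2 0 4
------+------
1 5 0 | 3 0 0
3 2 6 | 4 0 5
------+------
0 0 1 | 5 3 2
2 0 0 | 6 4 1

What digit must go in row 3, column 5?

Cell row 3, column 5 itself could take any of {2, 6} by direct elimination.
Consider where 2 can go in row 3.
row 3, column 3 is out (column 3 already has a 2).
row 3, column 6 is out (column 6 already has a 2).
So the only cell in row 3 that can hold 2 is row 3, column 5.
Therefore row 3, column 5 = 2.

2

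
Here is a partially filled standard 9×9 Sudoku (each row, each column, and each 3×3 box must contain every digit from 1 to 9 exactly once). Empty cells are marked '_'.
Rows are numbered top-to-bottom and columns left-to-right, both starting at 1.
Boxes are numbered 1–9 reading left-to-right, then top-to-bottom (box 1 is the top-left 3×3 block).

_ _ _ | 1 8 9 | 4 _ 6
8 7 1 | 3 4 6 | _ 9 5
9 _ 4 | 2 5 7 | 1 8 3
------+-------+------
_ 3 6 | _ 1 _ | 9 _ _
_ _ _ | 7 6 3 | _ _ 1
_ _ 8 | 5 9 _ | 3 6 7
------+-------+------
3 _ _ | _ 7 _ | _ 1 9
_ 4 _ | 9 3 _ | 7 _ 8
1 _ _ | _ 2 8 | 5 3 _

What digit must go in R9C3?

7

Cell R9C3 itself could take any of {7, 9} by direct elimination.
Consider where 7 can go in box 7.
R7C2 is out (row 7 already has a 7).
R7C3 is out (row 7 already has a 7).
R8C1 is out (row 8 already has a 7).
R8C3 is out (row 8 already has a 7).
R9C2 is out (column 2 already has a 7).
So the only cell in box 7 that can hold 7 is R9C3.
Therefore R9C3 = 7.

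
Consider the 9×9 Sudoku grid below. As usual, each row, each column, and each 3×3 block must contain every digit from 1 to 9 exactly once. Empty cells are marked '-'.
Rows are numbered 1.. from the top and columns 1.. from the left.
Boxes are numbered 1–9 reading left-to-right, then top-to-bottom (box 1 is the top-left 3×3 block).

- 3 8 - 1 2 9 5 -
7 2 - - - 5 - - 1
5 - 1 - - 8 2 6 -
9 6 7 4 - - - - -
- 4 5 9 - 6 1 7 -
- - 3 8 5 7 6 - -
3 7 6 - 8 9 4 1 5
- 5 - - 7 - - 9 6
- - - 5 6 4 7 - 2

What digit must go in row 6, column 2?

Row 6 already contains {3, 5, 6, 7, 8}.
Column 2 already contains {2, 3, 4, 5, 6, 7}.
Its 3×3 block (box 4) already contains {3, 4, 5, 6, 7, 9}.
The only value from 1–9 not eliminated is 1, so row 6, column 2 = 1.

1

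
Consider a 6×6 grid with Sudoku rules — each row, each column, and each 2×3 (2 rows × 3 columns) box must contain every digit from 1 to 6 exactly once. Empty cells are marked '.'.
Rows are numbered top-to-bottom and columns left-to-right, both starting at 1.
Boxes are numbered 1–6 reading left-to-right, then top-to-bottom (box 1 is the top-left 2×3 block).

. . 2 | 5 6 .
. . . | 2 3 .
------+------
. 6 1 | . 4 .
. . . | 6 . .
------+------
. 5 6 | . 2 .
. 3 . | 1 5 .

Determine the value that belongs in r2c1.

Cell r2c1 itself could take any of {1, 4, 5, 6} by direct elimination.
Consider where 6 can go in column 1.
r1c1 is out (row 1 already has a 6).
r3c1 is out (row 3 already has a 6).
r4c1 is out (row 4 already has a 6).
r5c1 is out (row 5 already has a 6).
r6c1 is out (box 5 already has a 6).
So the only cell in column 1 that can hold 6 is r2c1.
Therefore r2c1 = 6.

6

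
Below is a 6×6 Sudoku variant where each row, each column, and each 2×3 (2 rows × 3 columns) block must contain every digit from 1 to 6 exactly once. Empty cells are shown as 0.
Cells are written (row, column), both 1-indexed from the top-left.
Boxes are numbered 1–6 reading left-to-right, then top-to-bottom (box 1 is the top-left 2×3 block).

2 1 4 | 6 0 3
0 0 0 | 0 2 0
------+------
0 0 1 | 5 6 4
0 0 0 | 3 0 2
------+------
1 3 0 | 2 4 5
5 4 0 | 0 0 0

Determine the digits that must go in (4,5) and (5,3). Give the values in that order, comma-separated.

For (4,5):
  Row 4 already contains {2, 3}.
  Column 5 already contains {2, 4, 6}.
  Its 2×3 block (box 4) already contains {2, 3, 4, 5, 6}.
  The only value from 1–6 not eliminated is 1, so (4,5) = 1.
For (5,3):
  Row 5 already contains {1, 2, 3, 4, 5}.
  Column 3 already contains {1, 4}.
  Its 2×3 block (box 5) already contains {1, 3, 4, 5}.
  The only value from 1–6 not eliminated is 6, so (5,3) = 6.

1,6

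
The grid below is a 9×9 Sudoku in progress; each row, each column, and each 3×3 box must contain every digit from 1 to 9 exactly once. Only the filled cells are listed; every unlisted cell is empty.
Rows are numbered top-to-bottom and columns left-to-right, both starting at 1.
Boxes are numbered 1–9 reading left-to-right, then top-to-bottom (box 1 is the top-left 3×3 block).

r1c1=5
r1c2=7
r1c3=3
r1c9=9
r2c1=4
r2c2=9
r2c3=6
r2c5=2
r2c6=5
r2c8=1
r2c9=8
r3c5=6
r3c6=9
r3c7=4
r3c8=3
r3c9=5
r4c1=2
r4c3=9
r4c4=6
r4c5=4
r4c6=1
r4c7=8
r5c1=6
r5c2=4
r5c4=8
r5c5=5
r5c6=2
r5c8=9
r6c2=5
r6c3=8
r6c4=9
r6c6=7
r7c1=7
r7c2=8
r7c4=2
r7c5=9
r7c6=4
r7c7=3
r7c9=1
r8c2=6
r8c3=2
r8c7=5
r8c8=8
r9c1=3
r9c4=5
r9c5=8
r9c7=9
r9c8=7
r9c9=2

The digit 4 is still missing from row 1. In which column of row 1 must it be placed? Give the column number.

4

Consider where 4 can go in row 1.
r1c5 is out (column 5 already has a 4).
r1c6 is out (column 6 already has a 4).
r1c7 is out (column 7 already has a 4).
r1c8 is out (box 3 already has a 4).
So the only cell in row 1 that can hold 4 is r1c4.
That is column 4.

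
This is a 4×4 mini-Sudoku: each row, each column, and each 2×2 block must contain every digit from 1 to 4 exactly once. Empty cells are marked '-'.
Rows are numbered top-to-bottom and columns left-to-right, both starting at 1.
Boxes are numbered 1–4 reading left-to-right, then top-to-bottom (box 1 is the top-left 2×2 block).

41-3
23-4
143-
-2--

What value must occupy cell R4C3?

Cell R4C3 itself could take any of {1, 4} by direct elimination.
Consider where 4 can go in box 4.
R3C4 is out (row 3 already has a 4).
R4C4 is out (column 4 already has a 4).
So the only cell in box 4 that can hold 4 is R4C3.
Therefore R4C3 = 4.

4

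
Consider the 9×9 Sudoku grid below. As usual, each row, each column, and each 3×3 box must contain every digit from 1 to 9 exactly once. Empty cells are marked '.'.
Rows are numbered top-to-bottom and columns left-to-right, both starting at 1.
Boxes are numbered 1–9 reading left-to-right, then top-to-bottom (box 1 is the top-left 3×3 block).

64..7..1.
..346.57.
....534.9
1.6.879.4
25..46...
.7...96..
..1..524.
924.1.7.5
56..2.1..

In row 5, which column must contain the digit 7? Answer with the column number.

Consider where 7 can go in row 5.
r5c3 is out (box 4 already has a 7).
r5c4 is out (box 5 already has a 7).
r5c7 is out (column 7 already has a 7).
r5c8 is out (column 8 already has a 7).
So the only cell in row 5 that can hold 7 is r5c9.
That is column 9.

9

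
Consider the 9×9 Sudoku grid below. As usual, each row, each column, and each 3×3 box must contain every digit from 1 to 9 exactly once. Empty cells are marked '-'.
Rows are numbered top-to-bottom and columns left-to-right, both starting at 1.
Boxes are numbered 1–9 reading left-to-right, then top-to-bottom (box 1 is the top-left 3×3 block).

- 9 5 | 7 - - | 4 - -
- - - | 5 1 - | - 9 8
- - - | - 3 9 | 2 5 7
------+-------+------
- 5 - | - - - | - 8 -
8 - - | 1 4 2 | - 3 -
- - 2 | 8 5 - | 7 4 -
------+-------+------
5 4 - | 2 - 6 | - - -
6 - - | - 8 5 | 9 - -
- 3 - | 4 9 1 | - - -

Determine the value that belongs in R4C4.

Cell R4C4 itself could take any of {3, 6, 9} by direct elimination.
Consider where 9 can go in box 5.
R4C5 is out (column 5 already has a 9).
R4C6 is out (column 6 already has a 9).
R6C6 is out (column 6 already has a 9).
So the only cell in box 5 that can hold 9 is R4C4.
Therefore R4C4 = 9.

9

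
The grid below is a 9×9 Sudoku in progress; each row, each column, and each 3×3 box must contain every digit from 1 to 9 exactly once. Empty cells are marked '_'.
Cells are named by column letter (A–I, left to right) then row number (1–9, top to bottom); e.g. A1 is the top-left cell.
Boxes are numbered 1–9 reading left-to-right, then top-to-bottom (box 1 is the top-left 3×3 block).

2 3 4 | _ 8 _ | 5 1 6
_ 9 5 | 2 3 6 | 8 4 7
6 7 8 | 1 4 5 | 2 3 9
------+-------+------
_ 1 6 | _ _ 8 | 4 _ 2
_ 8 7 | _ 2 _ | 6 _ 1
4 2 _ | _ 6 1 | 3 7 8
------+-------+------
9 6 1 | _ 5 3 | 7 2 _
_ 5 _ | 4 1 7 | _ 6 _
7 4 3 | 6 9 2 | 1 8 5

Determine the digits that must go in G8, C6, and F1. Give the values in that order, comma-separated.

9,9,9

For G8:
  Row 8 already contains {1, 4, 5, 6, 7}.
  Column G already contains {1, 2, 3, 4, 5, 6, 7, 8}.
  Its 3×3 block (box 9) already contains {1, 2, 5, 6, 7, 8}.
  The only value from 1–9 not eliminated is 9, so G8 = 9.
For C6:
  Row 6 already contains {1, 2, 3, 4, 6, 7, 8}.
  Column C already contains {1, 3, 4, 5, 6, 7, 8}.
  Its 3×3 block (box 4) already contains {1, 2, 4, 6, 7, 8}.
  The only value from 1–9 not eliminated is 9, so C6 = 9.
For F1:
  Row 1 already contains {1, 2, 3, 4, 5, 6, 8}.
  Column F already contains {1, 2, 3, 5, 6, 7, 8}.
  Its 3×3 block (box 2) already contains {1, 2, 3, 4, 5, 6, 8}.
  The only value from 1–9 not eliminated is 9, so F1 = 9.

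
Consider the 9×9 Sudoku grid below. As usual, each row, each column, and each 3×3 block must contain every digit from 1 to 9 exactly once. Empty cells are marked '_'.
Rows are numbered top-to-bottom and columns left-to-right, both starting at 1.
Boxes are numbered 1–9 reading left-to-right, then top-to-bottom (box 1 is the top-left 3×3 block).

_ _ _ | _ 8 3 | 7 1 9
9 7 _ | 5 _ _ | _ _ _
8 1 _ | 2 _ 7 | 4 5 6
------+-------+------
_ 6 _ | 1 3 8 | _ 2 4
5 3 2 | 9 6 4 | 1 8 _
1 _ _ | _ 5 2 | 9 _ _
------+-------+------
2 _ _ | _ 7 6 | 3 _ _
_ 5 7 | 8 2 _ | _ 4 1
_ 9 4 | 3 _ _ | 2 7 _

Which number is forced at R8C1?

3

Cell R8C1 itself could take any of {3, 6} by direct elimination.
Consider where 3 can go in column 1.
R1C1 is out (row 1 already has a 3).
R4C1 is out (row 4 already has a 3).
R9C1 is out (row 9 already has a 3).
So the only cell in column 1 that can hold 3 is R8C1.
Therefore R8C1 = 3.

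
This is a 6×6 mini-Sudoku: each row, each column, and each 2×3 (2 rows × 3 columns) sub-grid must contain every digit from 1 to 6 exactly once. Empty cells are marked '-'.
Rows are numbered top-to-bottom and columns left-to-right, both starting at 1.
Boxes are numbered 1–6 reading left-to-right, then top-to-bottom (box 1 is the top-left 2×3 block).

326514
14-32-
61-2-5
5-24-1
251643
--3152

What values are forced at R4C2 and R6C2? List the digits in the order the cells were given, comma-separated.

For R4C2:
  Row 4 already contains {1, 2, 4, 5}.
  Column 2 already contains {1, 2, 4, 5}.
  Its 2×3 block (box 3) already contains {1, 2, 5, 6}.
  The only value from 1–6 not eliminated is 3, so R4C2 = 3.
For R6C2:
  Row 6 already contains {1, 2, 3, 5}.
  Column 2 already contains {1, 2, 4, 5}.
  Its 2×3 block (box 5) already contains {1, 2, 3, 5}.
  The only value from 1–6 not eliminated is 6, so R6C2 = 6.

3,6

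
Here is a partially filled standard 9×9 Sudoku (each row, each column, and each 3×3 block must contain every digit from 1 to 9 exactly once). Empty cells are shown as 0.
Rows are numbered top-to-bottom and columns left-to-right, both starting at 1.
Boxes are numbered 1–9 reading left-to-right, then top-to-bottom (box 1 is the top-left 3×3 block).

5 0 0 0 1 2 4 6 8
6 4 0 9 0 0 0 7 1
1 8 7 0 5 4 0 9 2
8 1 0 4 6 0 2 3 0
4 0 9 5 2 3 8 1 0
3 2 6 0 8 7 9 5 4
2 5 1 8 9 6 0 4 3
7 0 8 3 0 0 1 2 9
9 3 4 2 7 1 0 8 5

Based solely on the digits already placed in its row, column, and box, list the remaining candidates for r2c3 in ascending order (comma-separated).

Row 2 already contains {1, 4, 6, 7, 9}.
Column 3 already contains {1, 4, 6, 7, 8, 9}.
Its 3×3 block (box 1) already contains {1, 4, 5, 6, 7, 8}.
Removing those from 1–9 leaves {2, 3} as the candidates for r2c3.

2,3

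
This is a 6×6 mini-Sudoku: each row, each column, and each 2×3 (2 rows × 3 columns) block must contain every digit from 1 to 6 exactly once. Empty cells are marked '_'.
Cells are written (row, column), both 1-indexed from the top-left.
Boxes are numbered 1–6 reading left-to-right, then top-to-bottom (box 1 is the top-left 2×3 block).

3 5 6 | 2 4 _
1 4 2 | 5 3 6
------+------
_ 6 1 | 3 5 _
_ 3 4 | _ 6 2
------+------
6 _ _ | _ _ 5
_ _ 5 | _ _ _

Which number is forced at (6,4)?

Cell (6,4) itself could take any of {1, 4, 6} by direct elimination.
Consider where 6 can go in column 4.
(4,4) is out (row 4 already has a 6).
(5,4) is out (row 5 already has a 6).
So the only cell in column 4 that can hold 6 is (6,4).
Therefore (6,4) = 6.

6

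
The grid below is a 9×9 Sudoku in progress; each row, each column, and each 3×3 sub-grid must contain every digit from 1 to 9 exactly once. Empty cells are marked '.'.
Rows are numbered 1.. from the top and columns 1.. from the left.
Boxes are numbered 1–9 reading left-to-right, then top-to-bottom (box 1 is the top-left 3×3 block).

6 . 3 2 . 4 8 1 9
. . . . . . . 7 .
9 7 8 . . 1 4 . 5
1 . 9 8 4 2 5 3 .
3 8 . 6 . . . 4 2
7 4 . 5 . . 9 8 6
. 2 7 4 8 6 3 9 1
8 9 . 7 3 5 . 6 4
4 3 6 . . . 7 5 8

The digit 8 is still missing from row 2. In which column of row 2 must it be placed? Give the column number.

6

Consider where 8 can go in row 2.
row 2, column 1 is out (column 1 already has a 8). row 2, column 2 is out (column 2 already has a 8). row 2, column 3 is out (column 3 already has a 8). row 2, column 4 is out (column 4 already has a 8). The remaining empty cells in row 2 are similarly blocked.
So the only cell in row 2 that can hold 8 is row 2, column 6.
That is column 6.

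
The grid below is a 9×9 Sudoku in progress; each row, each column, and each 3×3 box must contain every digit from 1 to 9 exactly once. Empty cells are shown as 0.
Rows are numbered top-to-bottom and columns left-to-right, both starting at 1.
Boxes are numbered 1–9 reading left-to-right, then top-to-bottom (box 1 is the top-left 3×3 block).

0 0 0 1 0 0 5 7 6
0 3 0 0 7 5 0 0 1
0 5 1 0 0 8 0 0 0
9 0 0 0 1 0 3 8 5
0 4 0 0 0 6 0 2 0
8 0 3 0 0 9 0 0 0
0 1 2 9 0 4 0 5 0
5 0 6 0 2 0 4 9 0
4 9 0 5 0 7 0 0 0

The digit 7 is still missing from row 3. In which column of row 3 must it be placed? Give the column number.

1

Consider where 7 can go in row 3.
R3C4 is out (box 2 already has a 7).
R3C5 is out (column 5 already has a 7).
R3C7 is out (box 3 already has a 7).
R3C8 is out (column 8 already has a 7).
R3C9 is out (box 3 already has a 7).
So the only cell in row 3 that can hold 7 is R3C1.
That is column 1.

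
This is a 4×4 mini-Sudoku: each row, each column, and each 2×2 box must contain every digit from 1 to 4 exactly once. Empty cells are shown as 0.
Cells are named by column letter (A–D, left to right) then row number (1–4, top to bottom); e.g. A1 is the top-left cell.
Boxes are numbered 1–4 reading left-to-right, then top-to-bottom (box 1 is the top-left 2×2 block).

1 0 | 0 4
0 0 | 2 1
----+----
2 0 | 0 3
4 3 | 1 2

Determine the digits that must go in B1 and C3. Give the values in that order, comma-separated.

For B1:
  Row 1 already contains {1, 4}.
  Column B already contains {3}.
  Its 2×2 block (box 1) already contains {1}.
  The only value from 1–4 not eliminated is 2, so B1 = 2.
For C3:
  Row 3 already contains {2, 3}.
  Column C already contains {1, 2}.
  Its 2×2 block (box 4) already contains {1, 2, 3}.
  The only value from 1–4 not eliminated is 4, so C3 = 4.

2,4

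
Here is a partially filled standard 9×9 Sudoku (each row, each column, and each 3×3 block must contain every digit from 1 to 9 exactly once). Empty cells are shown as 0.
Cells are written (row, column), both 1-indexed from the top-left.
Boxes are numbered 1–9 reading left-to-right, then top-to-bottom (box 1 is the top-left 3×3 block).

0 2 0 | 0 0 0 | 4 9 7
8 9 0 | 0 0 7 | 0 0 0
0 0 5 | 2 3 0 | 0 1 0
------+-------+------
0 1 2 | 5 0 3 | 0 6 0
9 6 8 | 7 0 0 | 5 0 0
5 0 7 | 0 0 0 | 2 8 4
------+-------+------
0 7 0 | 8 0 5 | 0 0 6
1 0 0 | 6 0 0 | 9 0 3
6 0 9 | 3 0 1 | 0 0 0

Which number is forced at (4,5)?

Cell (4,5) itself could take any of {4, 8, 9} by direct elimination.
Consider where 8 can go in box 5.
(5,5) is out (row 5 already has a 8).
(5,6) is out (row 5 already has a 8).
(6,4) is out (row 6 already has a 8).
(6,5) is out (row 6 already has a 8).
(6,6) is out (row 6 already has a 8).
So the only cell in box 5 that can hold 8 is (4,5).
Therefore (4,5) = 8.

8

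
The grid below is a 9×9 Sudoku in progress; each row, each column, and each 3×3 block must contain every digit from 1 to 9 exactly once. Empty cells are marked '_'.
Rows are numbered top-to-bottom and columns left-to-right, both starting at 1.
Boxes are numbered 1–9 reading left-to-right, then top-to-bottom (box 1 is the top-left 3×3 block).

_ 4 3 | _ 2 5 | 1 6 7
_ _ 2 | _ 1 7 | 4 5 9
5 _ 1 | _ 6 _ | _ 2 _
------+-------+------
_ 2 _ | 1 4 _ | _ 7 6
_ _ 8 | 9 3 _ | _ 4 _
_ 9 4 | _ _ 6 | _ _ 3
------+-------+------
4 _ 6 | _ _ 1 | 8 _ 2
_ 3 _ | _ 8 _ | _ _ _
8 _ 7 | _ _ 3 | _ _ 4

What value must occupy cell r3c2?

7

Cell r3c2 itself could take any of {7, 8} by direct elimination.
Consider where 7 can go in row 3.
r3c4 is out (box 2 already has a 7).
r3c6 is out (column 6 already has a 7).
r3c7 is out (box 3 already has a 7).
r3c9 is out (column 9 already has a 7).
So the only cell in row 3 that can hold 7 is r3c2.
Therefore r3c2 = 7.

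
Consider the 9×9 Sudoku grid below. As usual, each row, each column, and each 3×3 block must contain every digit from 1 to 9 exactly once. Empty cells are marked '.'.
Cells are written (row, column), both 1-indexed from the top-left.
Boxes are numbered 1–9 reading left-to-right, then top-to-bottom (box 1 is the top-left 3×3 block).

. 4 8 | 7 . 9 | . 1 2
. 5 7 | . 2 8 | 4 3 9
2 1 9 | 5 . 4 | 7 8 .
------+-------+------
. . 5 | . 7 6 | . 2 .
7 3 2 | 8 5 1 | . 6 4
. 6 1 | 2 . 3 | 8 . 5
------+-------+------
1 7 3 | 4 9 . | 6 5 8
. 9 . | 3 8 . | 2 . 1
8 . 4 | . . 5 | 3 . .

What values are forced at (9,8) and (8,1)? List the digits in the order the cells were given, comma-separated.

9,5

For (9,8):
  Consider where 9 can go in row 9.
  (9,2) is out (column 2 already has a 9).
  (9,4) is out (box 8 already has a 9).
  (9,5) is out (column 5 already has a 9).
  (9,9) is out (column 9 already has a 9).
  So the only cell in row 9 that can hold 9 is (9,8).
  So (9,8) = 9.
For (8,1):
  Consider where 5 can go in box 7.
  (8,3) is out (column 3 already has a 5).
  (9,2) is out (row 9 already has a 5).
  So the only cell in box 7 that can hold 5 is (8,1).
  So (8,1) = 5.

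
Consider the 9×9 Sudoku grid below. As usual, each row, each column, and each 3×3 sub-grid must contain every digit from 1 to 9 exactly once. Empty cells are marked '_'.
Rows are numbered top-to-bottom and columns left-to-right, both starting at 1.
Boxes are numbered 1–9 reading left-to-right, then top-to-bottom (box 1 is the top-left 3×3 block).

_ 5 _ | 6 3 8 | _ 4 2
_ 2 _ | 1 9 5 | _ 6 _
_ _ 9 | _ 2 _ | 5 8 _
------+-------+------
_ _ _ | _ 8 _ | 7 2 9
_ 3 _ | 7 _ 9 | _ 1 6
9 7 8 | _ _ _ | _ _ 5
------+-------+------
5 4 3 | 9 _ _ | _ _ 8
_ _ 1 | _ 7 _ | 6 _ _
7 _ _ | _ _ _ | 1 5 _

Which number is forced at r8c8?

9

Cell r8c8 itself could take any of {3, 9} by direct elimination.
Consider where 9 can go in box 9.
r7c7 is out (row 7 already has a 9).
r7c8 is out (row 7 already has a 9).
r8c9 is out (column 9 already has a 9).
r9c9 is out (column 9 already has a 9).
So the only cell in box 9 that can hold 9 is r8c8.
Therefore r8c8 = 9.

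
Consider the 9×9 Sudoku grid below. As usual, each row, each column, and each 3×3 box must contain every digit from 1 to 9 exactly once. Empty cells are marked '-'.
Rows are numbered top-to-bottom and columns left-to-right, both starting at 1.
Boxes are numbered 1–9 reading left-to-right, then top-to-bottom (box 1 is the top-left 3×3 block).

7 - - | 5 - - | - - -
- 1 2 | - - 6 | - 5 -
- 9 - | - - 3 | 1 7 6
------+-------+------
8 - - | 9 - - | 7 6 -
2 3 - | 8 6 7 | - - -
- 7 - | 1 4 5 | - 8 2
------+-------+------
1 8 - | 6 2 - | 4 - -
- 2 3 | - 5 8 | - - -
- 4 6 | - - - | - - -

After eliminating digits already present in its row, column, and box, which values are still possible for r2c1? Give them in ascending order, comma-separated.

3,4

Row 2 already contains {1, 2, 5, 6}.
Column 1 already contains {1, 2, 7, 8}.
Its 3×3 block (box 1) already contains {1, 2, 7, 9}.
Removing those from 1–9 leaves {3, 4} as the candidates for r2c1.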